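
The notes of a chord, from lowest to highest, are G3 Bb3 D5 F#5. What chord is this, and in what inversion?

The pitch classes G, Bb, D, F# arrange in thirds as G–Bb–D–F#: a G minor-major seventh chord.
With the root (G) in the bass, the chord is in root position (figured bass 7).

G minor-major seventh, root position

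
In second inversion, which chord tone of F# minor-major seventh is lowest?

The fifth of F# minor-major seventh (F#–A–C#–E#) is C#; that is the bass in second inversion.

C#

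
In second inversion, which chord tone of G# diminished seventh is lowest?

D

G# diminished seventh is G#–B–D–F. Second inversion places the fifth in the bass: D.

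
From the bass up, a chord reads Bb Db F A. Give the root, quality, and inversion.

Bb minor-major seventh, root position

The pitch classes Bb, Db, F, A arrange in thirds as Bb–Db–F–A: a Bb minor-major seventh chord.
Bb is the root of Bb minor-major seventh; root in the bass means root position (figured bass 7).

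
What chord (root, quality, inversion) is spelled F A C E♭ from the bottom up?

The pitch classes F, A, C, Eb arrange in thirds as F–A–C–Eb: an F dominant seventh chord.
F is the root of F dominant seventh; root in the bass means root position (figured bass 7).

F dominant seventh, root position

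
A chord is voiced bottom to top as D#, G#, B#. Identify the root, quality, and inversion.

G# major, second inversion

The pitch classes D#, G#, B# arrange in thirds as G#–B#–D#: a G# major triad.
The lowest note is D#, the fifth of the chord, so this is second inversion (figured bass 6/4).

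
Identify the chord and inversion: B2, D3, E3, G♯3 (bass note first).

E dominant seventh, second inversion

The pitch classes B, D, E, G# arrange in thirds as E–G#–B–D: an E dominant seventh chord.
With the fifth (B) in the bass, the chord is in second inversion (figured bass 4/3).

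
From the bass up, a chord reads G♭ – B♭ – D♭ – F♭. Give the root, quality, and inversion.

Gb dominant seventh, root position

The pitch classes Gb, Bb, Db, Fb arrange in thirds as Gb–Bb–Db–Fb: a Gb dominant seventh chord.
Gb is the root of Gb dominant seventh; root in the bass means root position (figured bass 7).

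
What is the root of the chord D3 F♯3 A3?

D

The distinct letter names are D, F#, A. Arranged as a stack of thirds they read D–F#–A, so D is the root (a D major triad).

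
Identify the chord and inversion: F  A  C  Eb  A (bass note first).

The distinct note names are F, A, C, Eb. Stacked in thirds they read F–A–C–Eb, which is a dominant seventh chord on F.
The lowest note is F, the root of the chord, so this is root position (figured bass 7).

F dominant seventh, root position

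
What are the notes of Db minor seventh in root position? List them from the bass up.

Db, Fb, Ab, Cb

Db minor seventh is Db–Fb–Ab–Cb. Root position puts the root (Db) in the bass, with the remaining tones above: Db, Fb, Ab, Cb.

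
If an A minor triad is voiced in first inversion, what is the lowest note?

The third of A minor (A–C–E) is C; that is the bass in first inversion.

C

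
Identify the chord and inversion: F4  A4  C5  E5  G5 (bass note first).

F major ninth, root position

The pitch classes F, A, C, E, G arrange in thirds as F–A–C–E–G: an F major ninth chord.
The lowest note is F, the root of the chord, so this is root position.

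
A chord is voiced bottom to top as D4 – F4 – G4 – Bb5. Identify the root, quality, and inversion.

G minor seventh, second inversion

The pitch classes D, F, G, Bb arrange in thirds as G–Bb–D–F: a G minor seventh chord.
With the fifth (D) in the bass, the chord is in second inversion (figured bass 4/3).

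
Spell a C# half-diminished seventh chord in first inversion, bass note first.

E, G, B, C#

Spelling C# half-diminished seventh: C#–E–G–B. In first inversion the third is bass, giving E, G, B, C# from the bottom.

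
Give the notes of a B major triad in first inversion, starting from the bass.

Spelling B major: B–D#–F#. In first inversion the third is bass, giving D#, F#, B from the bottom.

D#, F#, B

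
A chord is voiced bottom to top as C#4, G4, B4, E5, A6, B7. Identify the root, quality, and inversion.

A dominant ninth, first inversion

The pitch classes C#, G, B, E, A arrange in thirds as A–C#–E–G–B: an A dominant ninth chord.
C# is the third of A dominant ninth; third in the bass means first inversion.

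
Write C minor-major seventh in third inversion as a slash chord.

Cm(maj7)/B

Third inversion of C minor-major seventh has the seventh (B) in the bass. As a slash chord: Cm(maj7)/B.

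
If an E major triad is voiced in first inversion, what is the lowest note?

G#

In first inversion the third is lowest. For E major (E–G#–B) that is G#.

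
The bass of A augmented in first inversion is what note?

A augmented is A–C#–E#. First inversion places the third in the bass: C#.

C#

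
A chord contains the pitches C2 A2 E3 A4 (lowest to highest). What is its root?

Reordering C, A, E into stacked thirds gives A–C–E; the bottom of that stack, A, is the root.

A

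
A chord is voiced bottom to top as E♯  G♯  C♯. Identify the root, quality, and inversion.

C# major, first inversion

Reducing to letter names: E#, G#, C#. These stack in thirds as C#–E#–G# — a C# major triad.
With the third (E#) in the bass, the chord is in first inversion (figured bass 6).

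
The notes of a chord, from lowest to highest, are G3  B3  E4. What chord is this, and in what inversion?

E minor, first inversion

The distinct note names are G, B, E. Stacked in thirds they read E–G–B, which is a minor triad on E.
The lowest note is G, the third of the chord, so this is first inversion (figured bass 6).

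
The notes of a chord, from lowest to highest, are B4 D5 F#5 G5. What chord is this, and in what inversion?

G major seventh, first inversion

The distinct note names are B, D, F#, G. Stacked in thirds they read G–B–D–F#, which is a major seventh chord on G.
The lowest note is B, the third of the chord, so this is first inversion (figured bass 6/5).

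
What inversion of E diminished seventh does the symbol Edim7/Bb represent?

second inversion

Edim7/Bb means E diminished seventh with Bb in the bass. Bb is the fifth of E diminished seventh (E–G–Bb–Db), so this is second inversion.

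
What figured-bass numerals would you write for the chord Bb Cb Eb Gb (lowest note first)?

4/2

The notes Bb, Cb, Eb, Gb stack in thirds as Cb–Eb–Gb–Bb — a Cb major seventh chord. The bass Bb is the seventh, so this is third inversion: figured 4/2.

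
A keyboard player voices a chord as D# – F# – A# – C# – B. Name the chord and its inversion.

B major ninth, first inversion

The pitch classes D#, F#, A#, C#, B arrange in thirds as B–D#–F#–A#–C#: a B major ninth chord.
With the third (D#) in the bass, the chord is in first inversion.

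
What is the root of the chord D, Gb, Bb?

Gb

Reordering D, Gb, Bb into stacked thirds gives Gb–Bb–D; the bottom of that stack, Gb, is the root.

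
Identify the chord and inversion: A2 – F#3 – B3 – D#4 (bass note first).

The distinct note names are A, F#, B, D#. Stacked in thirds they read B–D#–F#–A, which is a dominant seventh chord on B.
With the seventh (A) in the bass, the chord is in third inversion (figured bass 4/2).

B dominant seventh, third inversion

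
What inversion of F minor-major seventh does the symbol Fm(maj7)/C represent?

Fm(maj7)/C means F minor-major seventh with C in the bass. C is the fifth of F minor-major seventh (F–Ab–C–E), so this is second inversion.

second inversion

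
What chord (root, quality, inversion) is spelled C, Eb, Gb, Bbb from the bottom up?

Reducing to letter names: C, Eb, Gb, Bbb. These stack in thirds as C–Eb–Gb–Bbb — a C diminished seventh chord.
C is the root of C diminished seventh; root in the bass means root position (figured bass 7).

C diminished seventh, root position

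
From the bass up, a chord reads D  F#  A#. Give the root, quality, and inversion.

The pitch classes D, F#, A# arrange in thirds as D–F#–A#: a D augmented triad.
D is the root of D augmented; root in the bass means root position (figured bass 5/3).

D augmented, root position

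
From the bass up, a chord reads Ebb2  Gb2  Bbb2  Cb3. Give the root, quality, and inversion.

Reducing to letter names: Ebb, Gb, Bbb, Cb. These stack in thirds as Cb–Ebb–Gb–Bbb — a Cb minor seventh chord.
Ebb is the third of Cb minor seventh; third in the bass means first inversion (figured bass 6/5).

Cb minor seventh, first inversion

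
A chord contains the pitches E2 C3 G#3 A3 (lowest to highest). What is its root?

Reordering E, C, G#, A into stacked thirds gives A–C–E–G#; the bottom of that stack, A, is the root.

A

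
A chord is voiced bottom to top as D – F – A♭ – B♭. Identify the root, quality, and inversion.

The distinct note names are D, F, Ab, Bb. Stacked in thirds they read Bb–D–F–Ab, which is a dominant seventh chord on Bb.
The lowest note is D, the third of the chord, so this is first inversion (figured bass 6/5).

Bb dominant seventh, first inversion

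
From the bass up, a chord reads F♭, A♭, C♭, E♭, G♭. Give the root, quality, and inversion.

Fb major ninth, root position

The pitch classes Fb, Ab, Cb, Eb, Gb arrange in thirds as Fb–Ab–Cb–Eb–Gb: an Fb major ninth chord.
The lowest note is Fb, the root of the chord, so this is root position.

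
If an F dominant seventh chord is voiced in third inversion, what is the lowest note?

F dominant seventh is F–A–C–Eb. Third inversion places the seventh in the bass: Eb.

Eb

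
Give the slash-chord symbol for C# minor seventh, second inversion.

C#m7/G#

Second inversion of C# minor seventh has the fifth (G#) in the bass. As a slash chord: C#m7/G#.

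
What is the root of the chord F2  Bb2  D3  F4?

F, Bb, D are the tones of a Bb major triad (Bb–D–F), making Bb the root.

Bb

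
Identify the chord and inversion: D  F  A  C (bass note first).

Reducing to letter names: D, F, A, C. These stack in thirds as D–F–A–C — a D minor seventh chord.
D is the root of D minor seventh; root in the bass means root position (figured bass 7).

D minor seventh, root position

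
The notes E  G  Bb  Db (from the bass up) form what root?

E, G, Bb, Db are the tones of an E diminished seventh chord (E–G–Bb–Db), making E the root.

E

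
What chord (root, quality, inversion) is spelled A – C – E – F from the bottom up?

The distinct note names are A, C, E, F. Stacked in thirds they read F–A–C–E, which is a major seventh chord on F.
The lowest note is A, the third of the chord, so this is first inversion (figured bass 6/5).

F major seventh, first inversion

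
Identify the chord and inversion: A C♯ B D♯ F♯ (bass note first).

B dominant ninth, third inversion

Reducing to letter names: A, C#, B, D#, F#. These stack in thirds as B–D#–F#–A–C# — a B dominant ninth chord.
With the seventh (A) in the bass, the chord is in third inversion.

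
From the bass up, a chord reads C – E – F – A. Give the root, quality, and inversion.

The distinct note names are C, E, F, A. Stacked in thirds they read F–A–C–E, which is a major seventh chord on F.
The lowest note is C, the fifth of the chord, so this is second inversion (figured bass 4/3).

F major seventh, second inversion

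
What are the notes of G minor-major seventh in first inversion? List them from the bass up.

Bb, D, F#, G

Spelling G minor-major seventh: G–Bb–D–F#. In first inversion the third is bass, giving Bb, D, F#, G from the bottom.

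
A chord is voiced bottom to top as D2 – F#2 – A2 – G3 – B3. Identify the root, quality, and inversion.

G major ninth, second inversion

Reducing to letter names: D, F#, A, G, B. These stack in thirds as G–B–D–F#–A — a G major ninth chord.
The lowest note is D, the fifth of the chord, so this is second inversion.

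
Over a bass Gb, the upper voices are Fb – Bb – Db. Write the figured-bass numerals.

The notes Gb, Fb, Bb, Db stack in thirds as Gb–Bb–Db–Fb — a Gb dominant seventh chord. The bass Gb is the root, so this is root position: figured 7.

7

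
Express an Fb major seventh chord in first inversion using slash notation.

Fbmaj7/Ab

First inversion of Fb major seventh has the third (Ab) in the bass. As a slash chord: Fbmaj7/Ab.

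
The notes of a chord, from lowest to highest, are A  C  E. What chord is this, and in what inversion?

A minor, root position

The distinct note names are A, C, E. Stacked in thirds they read A–C–E, which is a minor triad on A.
With the root (A) in the bass, the chord is in root position (figured bass 5/3).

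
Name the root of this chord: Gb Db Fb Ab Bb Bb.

Gb, Db, Fb, Ab, Bb are the tones of a Gb dominant ninth chord (Gb–Bb–Db–Fb–Ab), making Gb the root.

Gb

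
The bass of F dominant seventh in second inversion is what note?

C

F dominant seventh is F–A–C–Eb. Second inversion places the fifth in the bass: C.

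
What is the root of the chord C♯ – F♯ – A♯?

Reordering C#, F#, A# into stacked thirds gives F#–A#–C#; the bottom of that stack, F#, is the root.

F#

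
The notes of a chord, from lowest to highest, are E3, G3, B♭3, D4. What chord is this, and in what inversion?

The pitch classes E, G, Bb, D arrange in thirds as E–G–Bb–D: an E half-diminished seventh chord.
E is the root of E half-diminished seventh; root in the bass means root position (figured bass 7).

E half-diminished seventh, root position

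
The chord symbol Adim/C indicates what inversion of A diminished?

Adim/C means A diminished with C in the bass. C is the third of A diminished (A–C–Eb), so this is first inversion.

first inversion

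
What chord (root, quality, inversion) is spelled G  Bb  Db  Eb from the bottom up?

Eb dominant seventh, first inversion

The pitch classes G, Bb, Db, Eb arrange in thirds as Eb–G–Bb–Db: an Eb dominant seventh chord.
The lowest note is G, the third of the chord, so this is first inversion (figured bass 6/5).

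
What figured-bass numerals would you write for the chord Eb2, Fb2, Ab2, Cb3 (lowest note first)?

4/2

The notes Eb, Fb, Ab, Cb stack in thirds as Fb–Ab–Cb–Eb — an Fb major seventh chord. The bass Eb is the seventh, so this is third inversion: figured 4/2.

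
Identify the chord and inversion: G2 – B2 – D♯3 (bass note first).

G augmented, root position

The distinct note names are G, B, D#. Stacked in thirds they read G–B–D#, which is an augmented triad on G.
G is the root of G augmented; root in the bass means root position (figured bass 5/3).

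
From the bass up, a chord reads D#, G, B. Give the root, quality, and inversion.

G augmented, second inversion

The distinct note names are D#, G, B. Stacked in thirds they read G–B–D#, which is an augmented triad on G.
D# is the fifth of G augmented; fifth in the bass means second inversion (figured bass 6/4).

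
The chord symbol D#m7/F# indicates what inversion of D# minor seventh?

D#m7/F# means D# minor seventh with F# in the bass. F# is the third of D# minor seventh (D#–F#–A#–C#), so this is first inversion.

first inversion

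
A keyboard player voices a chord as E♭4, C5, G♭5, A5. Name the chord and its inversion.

The distinct note names are Eb, C, Gb, A. Stacked in thirds they read A–C–Eb–Gb, which is a diminished seventh chord on A.
Eb is the fifth of A diminished seventh; fifth in the bass means second inversion (figured bass 4/3).

A diminished seventh, second inversion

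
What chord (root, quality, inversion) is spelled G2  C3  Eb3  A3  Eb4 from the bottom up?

Reducing to letter names: G, C, Eb, A. These stack in thirds as A–C–Eb–G — an A half-diminished seventh chord.
G is the seventh of A half-diminished seventh; seventh in the bass means third inversion (figured bass 4/2).

A half-diminished seventh, third inversion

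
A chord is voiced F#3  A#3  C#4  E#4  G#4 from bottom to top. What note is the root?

F#, A#, C#, E#, G# are the tones of an F# major ninth chord (F#–A#–C#–E#–G#), making F# the root.

F#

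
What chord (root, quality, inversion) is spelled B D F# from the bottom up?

B minor, root position

The distinct note names are B, D, F#. Stacked in thirds they read B–D–F#, which is a minor triad on B.
With the root (B) in the bass, the chord is in root position (figured bass 5/3).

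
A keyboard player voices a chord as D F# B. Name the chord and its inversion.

Reducing to letter names: D, F#, B. These stack in thirds as B–D–F# — a B minor triad.
D is the third of B minor; third in the bass means first inversion (figured bass 6).

B minor, first inversion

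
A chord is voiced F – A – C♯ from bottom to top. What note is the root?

Reordering F, A, C# into stacked thirds gives F–A–C#; the bottom of that stack, F, is the root.

F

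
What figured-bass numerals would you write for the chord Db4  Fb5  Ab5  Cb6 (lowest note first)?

The notes Db, Fb, Ab, Cb stack in thirds as Db–Fb–Ab–Cb — a Db minor seventh chord. The bass Db is the root, so this is root position: figured 7.

7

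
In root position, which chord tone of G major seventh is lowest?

G major seventh is G–B–D–F#. Root position places the root in the bass: G.

G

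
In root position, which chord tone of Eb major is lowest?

Eb

Eb major is Eb–G–Bb. Root position places the root in the bass: Eb.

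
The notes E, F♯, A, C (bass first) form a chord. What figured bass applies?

The notes E, F#, A, C stack in thirds as F#–A–C–E — an F# half-diminished seventh chord. The bass E is the seventh, so this is third inversion: figured 4/2.

4/2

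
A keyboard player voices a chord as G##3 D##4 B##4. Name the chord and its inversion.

G## major, root position

Reducing to letter names: G##, D##, B##. These stack in thirds as G##–B##–D## — a G## major triad.
The lowest note is G##, the root of the chord, so this is root position (figured bass 5/3).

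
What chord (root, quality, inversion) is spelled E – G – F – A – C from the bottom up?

F major ninth, third inversion

The distinct note names are E, G, F, A, C. Stacked in thirds they read F–A–C–E–G, which is a major ninth chord on F.
The lowest note is E, the seventh of the chord, so this is third inversion.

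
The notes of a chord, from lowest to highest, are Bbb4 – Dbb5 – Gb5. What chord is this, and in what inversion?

Gb diminished, first inversion

Reducing to letter names: Bbb, Dbb, Gb. These stack in thirds as Gb–Bbb–Dbb — a Gb diminished triad.
The lowest note is Bbb, the third of the chord, so this is first inversion (figured bass 6).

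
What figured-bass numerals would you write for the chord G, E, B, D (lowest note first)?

6/5

The notes G, E, B, D stack in thirds as E–G–B–D — an E minor seventh chord. The bass G is the third, so this is first inversion: figured 6/5.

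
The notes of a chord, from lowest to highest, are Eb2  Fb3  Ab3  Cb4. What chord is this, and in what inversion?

Fb major seventh, third inversion

The pitch classes Eb, Fb, Ab, Cb arrange in thirds as Fb–Ab–Cb–Eb: an Fb major seventh chord.
With the seventh (Eb) in the bass, the chord is in third inversion (figured bass 4/2).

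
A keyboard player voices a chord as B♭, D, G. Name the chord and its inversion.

The pitch classes Bb, D, G arrange in thirds as G–Bb–D: a G minor triad.
The lowest note is Bb, the third of the chord, so this is first inversion (figured bass 6).

G minor, first inversion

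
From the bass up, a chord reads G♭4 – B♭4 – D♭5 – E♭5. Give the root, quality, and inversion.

The pitch classes Gb, Bb, Db, Eb arrange in thirds as Eb–Gb–Bb–Db: an Eb minor seventh chord.
The lowest note is Gb, the third of the chord, so this is first inversion (figured bass 6/5).

Eb minor seventh, first inversion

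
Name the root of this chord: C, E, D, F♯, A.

Reordering C, E, D, F#, A into stacked thirds gives D–F#–A–C–E; the bottom of that stack, D, is the root.

D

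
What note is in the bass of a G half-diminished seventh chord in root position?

The root of G half-diminished seventh (G–Bb–Db–F) is G; that is the bass in root position.

G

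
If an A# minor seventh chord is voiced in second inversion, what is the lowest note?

A# minor seventh is A#–C#–E#–G#. Second inversion places the fifth in the bass: E#.

E#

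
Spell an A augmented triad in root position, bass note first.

Spelling A augmented: A–C#–E#. In root position the root is bass, giving A, C#, E# from the bottom.

A, C#, E#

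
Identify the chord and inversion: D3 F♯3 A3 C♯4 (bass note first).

D major seventh, root position

Reducing to letter names: D, F#, A, C#. These stack in thirds as D–F#–A–C# — a D major seventh chord.
The lowest note is D, the root of the chord, so this is root position (figured bass 7).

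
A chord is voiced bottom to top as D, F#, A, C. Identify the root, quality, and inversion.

Reducing to letter names: D, F#, A, C. These stack in thirds as D–F#–A–C — a D dominant seventh chord.
With the root (D) in the bass, the chord is in root position (figured bass 7).

D dominant seventh, root position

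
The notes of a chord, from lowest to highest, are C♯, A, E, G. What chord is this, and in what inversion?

A dominant seventh, first inversion

The pitch classes C#, A, E, G arrange in thirds as A–C#–E–G: an A dominant seventh chord.
The lowest note is C#, the third of the chord, so this is first inversion (figured bass 6/5).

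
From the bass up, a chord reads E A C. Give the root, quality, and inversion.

The pitch classes E, A, C arrange in thirds as A–C–E: an A minor triad.
With the fifth (E) in the bass, the chord is in second inversion (figured bass 6/4).

A minor, second inversion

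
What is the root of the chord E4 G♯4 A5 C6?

Reordering E, G#, A, C into stacked thirds gives A–C–E–G#; the bottom of that stack, A, is the root.

A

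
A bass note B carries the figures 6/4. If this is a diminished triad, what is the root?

E#

The figures 6/4 mean the fifth of the chord is in the bass. If B is the fifth of a diminished triad, the root is E# (chord tones E#–G#–B).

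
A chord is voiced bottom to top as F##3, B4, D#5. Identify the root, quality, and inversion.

B augmented, second inversion

Reducing to letter names: F##, B, D#. These stack in thirds as B–D#–F## — a B augmented triad.
F## is the fifth of B augmented; fifth in the bass means second inversion (figured bass 6/4).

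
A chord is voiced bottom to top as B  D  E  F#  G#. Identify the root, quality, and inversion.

The pitch classes B, D, E, F#, G# arrange in thirds as E–G#–B–D–F#: an E dominant ninth chord.
The lowest note is B, the fifth of the chord, so this is second inversion.

E dominant ninth, second inversion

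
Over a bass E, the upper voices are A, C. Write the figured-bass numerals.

6/4

The notes E, A, C stack in thirds as A–C–E — an A minor triad. The bass E is the fifth, so this is second inversion: figured 6/4.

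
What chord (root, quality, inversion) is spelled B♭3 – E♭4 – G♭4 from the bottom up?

Eb minor, second inversion

Reducing to letter names: Bb, Eb, Gb. These stack in thirds as Eb–Gb–Bb — an Eb minor triad.
Bb is the fifth of Eb minor; fifth in the bass means second inversion (figured bass 6/4).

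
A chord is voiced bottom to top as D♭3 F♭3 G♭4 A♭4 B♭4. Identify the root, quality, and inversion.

The distinct note names are Db, Fb, Gb, Ab, Bb. Stacked in thirds they read Gb–Bb–Db–Fb–Ab, which is a dominant ninth chord on Gb.
With the fifth (Db) in the bass, the chord is in second inversion.

Gb dominant ninth, second inversion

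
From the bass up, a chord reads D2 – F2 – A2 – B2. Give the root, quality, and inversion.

Reducing to letter names: D, F, A, B. These stack in thirds as B–D–F–A — a B half-diminished seventh chord.
The lowest note is D, the third of the chord, so this is first inversion (figured bass 6/5).

B half-diminished seventh, first inversion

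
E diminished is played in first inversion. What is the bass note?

E diminished is E–G–Bb. First inversion places the third in the bass: G.

G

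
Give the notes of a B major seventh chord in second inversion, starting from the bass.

F#, A#, B, D#

B major seventh is B–D#–F#–A#. Second inversion puts the fifth (F#) in the bass, with the remaining tones above: F#, A#, B, D#.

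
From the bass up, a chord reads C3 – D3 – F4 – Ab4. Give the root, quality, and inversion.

D half-diminished seventh, third inversion

Reducing to letter names: C, D, F, Ab. These stack in thirds as D–F–Ab–C — a D half-diminished seventh chord.
The lowest note is C, the seventh of the chord, so this is third inversion (figured bass 4/2).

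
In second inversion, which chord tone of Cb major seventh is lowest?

In second inversion the fifth is lowest. For Cb major seventh (Cb–Eb–Gb–Bb) that is Gb.

Gb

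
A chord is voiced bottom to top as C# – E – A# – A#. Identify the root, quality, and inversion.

A# diminished, first inversion

The pitch classes C#, E, A# arrange in thirds as A#–C#–E: an A# diminished triad.
C# is the third of A# diminished; third in the bass means first inversion (figured bass 6).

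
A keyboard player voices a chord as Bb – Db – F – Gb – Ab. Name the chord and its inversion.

Gb major ninth, first inversion

The distinct note names are Bb, Db, F, Gb, Ab. Stacked in thirds they read Gb–Bb–Db–F–Ab, which is a major ninth chord on Gb.
The lowest note is Bb, the third of the chord, so this is first inversion.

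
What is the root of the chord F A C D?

F, A, C, D are the tones of a D minor seventh chord (D–F–A–C), making D the root.

D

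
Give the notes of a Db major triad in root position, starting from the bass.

The chord tones are Db–F–Ab. With the root (Db) lowest for root position: Db, F, Ab.

Db, F, Ab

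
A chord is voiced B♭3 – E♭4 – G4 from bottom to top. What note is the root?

Eb

Reordering Bb, Eb, G into stacked thirds gives Eb–G–Bb; the bottom of that stack, Eb, is the root.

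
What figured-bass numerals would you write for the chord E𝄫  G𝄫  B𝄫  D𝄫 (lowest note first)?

7

The notes Ebb, Gbb, Bbb, Dbb stack in thirds as Ebb–Gbb–Bbb–Dbb — an Ebb minor seventh chord. The bass Ebb is the root, so this is root position: figured 7.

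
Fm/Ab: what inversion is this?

first inversion

Fm/Ab means F minor with Ab in the bass. Ab is the third of F minor (F–Ab–C), so this is first inversion.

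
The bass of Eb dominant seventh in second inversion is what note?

In second inversion the fifth is lowest. For Eb dominant seventh (Eb–G–Bb–Db) that is Bb.

Bb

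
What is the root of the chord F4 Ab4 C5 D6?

Reordering F, Ab, C, D into stacked thirds gives D–F–Ab–C; the bottom of that stack, D, is the root.

D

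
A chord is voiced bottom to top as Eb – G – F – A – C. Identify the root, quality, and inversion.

F dominant ninth, third inversion

Reducing to letter names: Eb, G, F, A, C. These stack in thirds as F–A–C–Eb–G — an F dominant ninth chord.
The lowest note is Eb, the seventh of the chord, so this is third inversion.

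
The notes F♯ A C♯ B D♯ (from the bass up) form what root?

F#, A, C#, B, D# are the tones of a B dominant ninth chord (B–D#–F#–A–C#), making B the root.

B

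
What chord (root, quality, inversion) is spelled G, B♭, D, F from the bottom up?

The pitch classes G, Bb, D, F arrange in thirds as G–Bb–D–F: a G minor seventh chord.
The lowest note is G, the root of the chord, so this is root position (figured bass 7).

G minor seventh, root position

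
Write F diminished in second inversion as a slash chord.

Second inversion of F diminished has the fifth (Cb) in the bass. As a slash chord: Fdim/Cb.

Fdim/Cb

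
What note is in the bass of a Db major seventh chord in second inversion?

Db major seventh is Db–F–Ab–C. Second inversion places the fifth in the bass: Ab.

Ab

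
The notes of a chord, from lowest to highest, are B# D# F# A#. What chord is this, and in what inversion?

The distinct note names are B#, D#, F#, A#. Stacked in thirds they read B#–D#–F#–A#, which is a half-diminished seventh chord on B#.
With the root (B#) in the bass, the chord is in root position (figured bass 7).

B# half-diminished seventh, root position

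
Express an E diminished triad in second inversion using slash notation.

Second inversion of E diminished has the fifth (Bb) in the bass. As a slash chord: Edim/Bb.

Edim/Bb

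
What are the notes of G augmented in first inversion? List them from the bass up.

The chord tones are G–B–D#. With the third (B) lowest for first inversion: B, D#, G.

B, D#, G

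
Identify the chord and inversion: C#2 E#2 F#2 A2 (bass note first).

Reducing to letter names: C#, E#, F#, A. These stack in thirds as F#–A–C#–E# — an F# minor-major seventh chord.
With the fifth (C#) in the bass, the chord is in second inversion (figured bass 4/3).

F# minor-major seventh, second inversion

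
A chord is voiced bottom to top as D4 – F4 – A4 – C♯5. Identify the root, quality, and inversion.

D minor-major seventh, root position

The pitch classes D, F, A, C# arrange in thirds as D–F–A–C#: a D minor-major seventh chord.
D is the root of D minor-major seventh; root in the bass means root position (figured bass 7).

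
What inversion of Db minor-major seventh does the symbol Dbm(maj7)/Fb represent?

Dbm(maj7)/Fb means Db minor-major seventh with Fb in the bass. Fb is the third of Db minor-major seventh (Db–Fb–Ab–C), so this is first inversion.

first inversion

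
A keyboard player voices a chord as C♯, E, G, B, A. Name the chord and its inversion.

The pitch classes C#, E, G, B, A arrange in thirds as A–C#–E–G–B: an A dominant ninth chord.
With the third (C#) in the bass, the chord is in first inversion.

A dominant ninth, first inversion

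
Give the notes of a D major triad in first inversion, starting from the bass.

Spelling D major: D–F#–A. In first inversion the third is bass, giving F#, A, D from the bottom.

F#, A, D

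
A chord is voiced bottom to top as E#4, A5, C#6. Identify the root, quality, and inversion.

A augmented, second inversion

The distinct note names are E#, A, C#. Stacked in thirds they read A–C#–E#, which is an augmented triad on A.
With the fifth (E#) in the bass, the chord is in second inversion (figured bass 6/4).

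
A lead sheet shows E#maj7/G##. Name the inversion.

E#maj7/G## means E# major seventh with G## in the bass. G## is the third of E# major seventh (E#–G##–B#–D##), so this is first inversion.

first inversion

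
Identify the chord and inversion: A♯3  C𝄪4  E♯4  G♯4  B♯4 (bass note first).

A# dominant ninth, root position

The pitch classes A#, C##, E#, G#, B# arrange in thirds as A#–C##–E#–G#–B#: an A# dominant ninth chord.
With the root (A#) in the bass, the chord is in root position.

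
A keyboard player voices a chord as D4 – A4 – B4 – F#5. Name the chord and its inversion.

B minor seventh, first inversion

The distinct note names are D, A, B, F#. Stacked in thirds they read B–D–F#–A, which is a minor seventh chord on B.
With the third (D) in the bass, the chord is in first inversion (figured bass 6/5).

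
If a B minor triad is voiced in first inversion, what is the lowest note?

D

In first inversion the third is lowest. For B minor (B–D–F#) that is D.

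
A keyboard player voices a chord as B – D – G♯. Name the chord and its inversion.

The pitch classes B, D, G# arrange in thirds as G#–B–D: a G# diminished triad.
B is the third of G# diminished; third in the bass means first inversion (figured bass 6).

G# diminished, first inversion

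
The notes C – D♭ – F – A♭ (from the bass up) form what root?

Db

The distinct letter names are C, Db, F, Ab. Arranged as a stack of thirds they read Db–F–Ab–C, so Db is the root (a Db major seventh chord).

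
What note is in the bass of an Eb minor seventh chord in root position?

Eb

Eb minor seventh is Eb–Gb–Bb–Db. Root position places the root in the bass: Eb.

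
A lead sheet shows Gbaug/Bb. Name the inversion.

first inversion

Gbaug/Bb means Gb augmented with Bb in the bass. Bb is the third of Gb augmented (Gb–Bb–D), so this is first inversion.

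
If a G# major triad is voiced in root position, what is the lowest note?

G# major is G#–B#–D#. Root position places the root in the bass: G#.

G#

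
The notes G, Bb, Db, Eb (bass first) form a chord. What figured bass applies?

6/5

The notes G, Bb, Db, Eb stack in thirds as Eb–G–Bb–Db — an Eb dominant seventh chord. The bass G is the third, so this is first inversion: figured 6/5.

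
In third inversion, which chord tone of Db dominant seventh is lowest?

Cb

Db dominant seventh is Db–F–Ab–Cb. Third inversion places the seventh in the bass: Cb.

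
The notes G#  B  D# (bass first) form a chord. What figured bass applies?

5/3

The notes G#, B, D# stack in thirds as G#–B–D# — a G# minor triad. The bass G# is the root, so this is root position: figured 5/3.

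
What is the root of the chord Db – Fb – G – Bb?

G

Db, Fb, G, Bb are the tones of a G diminished seventh chord (G–Bb–Db–Fb), making G the root.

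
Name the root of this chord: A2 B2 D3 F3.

B

A, B, D, F are the tones of a B half-diminished seventh chord (B–D–F–A), making B the root.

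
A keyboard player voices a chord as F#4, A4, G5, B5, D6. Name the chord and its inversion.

G major ninth, third inversion

Reducing to letter names: F#, A, G, B, D. These stack in thirds as G–B–D–F#–A — a G major ninth chord.
F# is the seventh of G major ninth; seventh in the bass means third inversion.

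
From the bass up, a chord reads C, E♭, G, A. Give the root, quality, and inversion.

The pitch classes C, Eb, G, A arrange in thirds as A–C–Eb–G: an A half-diminished seventh chord.
With the third (C) in the bass, the chord is in first inversion (figured bass 6/5).

A half-diminished seventh, first inversion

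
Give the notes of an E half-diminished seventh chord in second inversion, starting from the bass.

Bb, D, E, G

Spelling E half-diminished seventh: E–G–Bb–D. In second inversion the fifth is bass, giving Bb, D, E, G from the bottom.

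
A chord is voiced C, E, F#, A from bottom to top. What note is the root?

The distinct letter names are C, E, F#, A. Arranged as a stack of thirds they read F#–A–C–E, so F# is the root (an F# half-diminished seventh chord).

F#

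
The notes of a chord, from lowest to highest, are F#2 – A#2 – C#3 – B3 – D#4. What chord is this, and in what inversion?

The pitch classes F#, A#, C#, B, D# arrange in thirds as B–D#–F#–A#–C#: a B major ninth chord.
With the fifth (F#) in the bass, the chord is in second inversion.

B major ninth, second inversion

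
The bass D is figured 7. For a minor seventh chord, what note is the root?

The figures 7 mean the root of the chord is in the bass. If D is the root of a minor seventh chord, the root is D (chord tones D–F–A–C).

D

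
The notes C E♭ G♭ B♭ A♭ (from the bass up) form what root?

C, Eb, Gb, Bb, Ab are the tones of an Ab dominant ninth chord (Ab–C–Eb–Gb–Bb), making Ab the root.

Ab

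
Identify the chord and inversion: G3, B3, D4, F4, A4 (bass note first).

G dominant ninth, root position

The pitch classes G, B, D, F, A arrange in thirds as G–B–D–F–A: a G dominant ninth chord.
With the root (G) in the bass, the chord is in root position.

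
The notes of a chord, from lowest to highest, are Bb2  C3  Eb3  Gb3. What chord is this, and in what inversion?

The distinct note names are Bb, C, Eb, Gb. Stacked in thirds they read C–Eb–Gb–Bb, which is a half-diminished seventh chord on C.
The lowest note is Bb, the seventh of the chord, so this is third inversion (figured bass 4/2).

C half-diminished seventh, third inversion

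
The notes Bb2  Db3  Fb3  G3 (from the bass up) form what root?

Bb, Db, Fb, G are the tones of a G diminished seventh chord (G–Bb–Db–Fb), making G the root.

G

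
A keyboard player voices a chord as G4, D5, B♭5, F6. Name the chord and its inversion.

The pitch classes G, D, Bb, F arrange in thirds as G–Bb–D–F: a G minor seventh chord.
With the root (G) in the bass, the chord is in root position (figured bass 7).

G minor seventh, root position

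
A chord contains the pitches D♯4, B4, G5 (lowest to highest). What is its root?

D#, B, G are the tones of a G augmented triad (G–B–D#), making G the root.

G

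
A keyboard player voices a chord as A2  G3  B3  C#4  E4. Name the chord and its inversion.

The pitch classes A, G, B, C#, E arrange in thirds as A–C#–E–G–B: an A dominant ninth chord.
With the root (A) in the bass, the chord is in root position.

A dominant ninth, root position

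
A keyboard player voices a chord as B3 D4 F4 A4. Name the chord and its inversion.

B half-diminished seventh, root position

The pitch classes B, D, F, A arrange in thirds as B–D–F–A: a B half-diminished seventh chord.
With the root (B) in the bass, the chord is in root position (figured bass 7).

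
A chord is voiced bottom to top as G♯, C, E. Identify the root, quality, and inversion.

The distinct note names are G#, C, E. Stacked in thirds they read C–E–G#, which is an augmented triad on C.
G# is the fifth of C augmented; fifth in the bass means second inversion (figured bass 6/4).

C augmented, second inversion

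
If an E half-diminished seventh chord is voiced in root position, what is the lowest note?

E

The root of E half-diminished seventh (E–G–Bb–D) is E; that is the bass in root position.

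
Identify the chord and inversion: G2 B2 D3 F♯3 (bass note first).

G major seventh, root position

The distinct note names are G, B, D, F#. Stacked in thirds they read G–B–D–F#, which is a major seventh chord on G.
With the root (G) in the bass, the chord is in root position (figured bass 7).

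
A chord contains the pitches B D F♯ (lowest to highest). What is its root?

The distinct letter names are B, D, F#. Arranged as a stack of thirds they read B–D–F#, so B is the root (a B minor triad).

B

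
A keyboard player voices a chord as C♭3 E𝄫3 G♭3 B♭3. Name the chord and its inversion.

The pitch classes Cb, Ebb, Gb, Bb arrange in thirds as Cb–Ebb–Gb–Bb: a Cb minor-major seventh chord.
The lowest note is Cb, the root of the chord, so this is root position (figured bass 7).

Cb minor-major seventh, root position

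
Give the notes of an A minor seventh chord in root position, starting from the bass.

Spelling A minor seventh: A–C–E–G. In root position the root is bass, giving A, C, E, G from the bottom.

A, C, E, G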